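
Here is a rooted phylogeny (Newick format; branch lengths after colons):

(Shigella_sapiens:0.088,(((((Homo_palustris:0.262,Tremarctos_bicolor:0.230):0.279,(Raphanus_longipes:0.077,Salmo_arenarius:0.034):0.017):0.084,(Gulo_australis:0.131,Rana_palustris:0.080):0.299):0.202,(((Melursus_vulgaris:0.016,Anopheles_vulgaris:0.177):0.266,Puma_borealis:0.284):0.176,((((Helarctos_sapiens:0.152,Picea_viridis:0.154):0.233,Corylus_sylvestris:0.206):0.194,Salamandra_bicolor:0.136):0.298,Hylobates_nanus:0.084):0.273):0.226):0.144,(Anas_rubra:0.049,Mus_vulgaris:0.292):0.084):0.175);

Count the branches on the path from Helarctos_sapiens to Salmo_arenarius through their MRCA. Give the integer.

10

The MRCA of Helarctos_sapiens and Salmo_arenarius is the node subtending ((((Homo_palustris,Tremarctos_bicolor),(Raphanus_longipes,Salmo_arenarius)),(Gulo_australis,Rana_palustris)),(((Melursus_vulgaris,Anopheles_vulgaris),Puma_borealis),((((Helarctos_sapiens,Picea_viridis),Corylus_sylvestris),Salamandra_bicolor),Hylobates_nanus))).
From Helarctos_sapiens up to that node: 6 branches. From Salmo_arenarius up to the same node: 4 branches. Total: 6 + 4 = 10.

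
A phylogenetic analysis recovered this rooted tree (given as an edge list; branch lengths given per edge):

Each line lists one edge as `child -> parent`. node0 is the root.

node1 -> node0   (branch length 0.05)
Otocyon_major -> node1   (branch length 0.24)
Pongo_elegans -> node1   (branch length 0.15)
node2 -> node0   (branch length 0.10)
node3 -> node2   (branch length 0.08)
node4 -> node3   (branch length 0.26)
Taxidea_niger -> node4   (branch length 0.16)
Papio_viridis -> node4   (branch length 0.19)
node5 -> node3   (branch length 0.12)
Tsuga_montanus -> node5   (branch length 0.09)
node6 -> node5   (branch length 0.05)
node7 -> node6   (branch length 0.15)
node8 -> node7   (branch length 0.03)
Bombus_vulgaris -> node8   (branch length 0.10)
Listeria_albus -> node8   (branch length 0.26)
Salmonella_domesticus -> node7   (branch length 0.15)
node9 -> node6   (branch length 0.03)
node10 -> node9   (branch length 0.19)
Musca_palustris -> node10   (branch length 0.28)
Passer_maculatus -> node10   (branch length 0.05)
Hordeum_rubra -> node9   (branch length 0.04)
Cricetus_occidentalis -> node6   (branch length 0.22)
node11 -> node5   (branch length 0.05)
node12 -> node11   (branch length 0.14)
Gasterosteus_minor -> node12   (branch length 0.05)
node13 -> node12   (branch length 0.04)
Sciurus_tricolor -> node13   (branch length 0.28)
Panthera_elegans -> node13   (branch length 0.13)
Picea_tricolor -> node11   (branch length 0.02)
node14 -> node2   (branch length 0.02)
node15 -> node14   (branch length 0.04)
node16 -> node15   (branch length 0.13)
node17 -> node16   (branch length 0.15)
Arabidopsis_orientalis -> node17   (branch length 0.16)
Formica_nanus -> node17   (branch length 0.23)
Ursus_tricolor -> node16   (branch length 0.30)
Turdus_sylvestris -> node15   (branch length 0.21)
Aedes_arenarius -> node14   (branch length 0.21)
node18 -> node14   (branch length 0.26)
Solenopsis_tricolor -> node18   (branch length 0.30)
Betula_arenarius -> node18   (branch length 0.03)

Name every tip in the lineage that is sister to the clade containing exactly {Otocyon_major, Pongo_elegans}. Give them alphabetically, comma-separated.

Aedes_arenarius, Arabidopsis_orientalis, Betula_arenarius, Bombus_vulgaris, Cricetus_occidentalis, Formica_nanus, Gasterosteus_minor, Hordeum_rubra, Listeria_albus, Musca_palustris, Panthera_elegans, Papio_viridis, Passer_maculatus, Picea_tricolor, Salmonella_domesticus, Sciurus_tricolor, Solenopsis_tricolor, Taxidea_niger, Tsuga_montanus, Turdus_sylvestris, Ursus_tricolor

The clade containing exactly {Otocyon_major, Pongo_elegans} attaches directly to the root of the tree.
The other lineage descending from that same node — the sister group — is (((Taxidea_niger,Papio_viridis),(Tsuga_montanus,(((Bombus_vulgaris,Listeria_albus),Salmonella_domesticus),((Musca_palustris,Passer_maculatus),Hordeum_rubra),Cricetus_occidentalis),((Gasterosteus_minor,(Sciurus_tricolor,Panthera_elegans)),Picea_tricolor))),((((Arabidopsis_orientalis,Formica_nanus),Ursus_tricolor),Turdus_sylvestris),Aedes_arenarius,(Solenopsis_tricolor,Betula_arenarius))); its 21 tips in alphabetical order are the answer.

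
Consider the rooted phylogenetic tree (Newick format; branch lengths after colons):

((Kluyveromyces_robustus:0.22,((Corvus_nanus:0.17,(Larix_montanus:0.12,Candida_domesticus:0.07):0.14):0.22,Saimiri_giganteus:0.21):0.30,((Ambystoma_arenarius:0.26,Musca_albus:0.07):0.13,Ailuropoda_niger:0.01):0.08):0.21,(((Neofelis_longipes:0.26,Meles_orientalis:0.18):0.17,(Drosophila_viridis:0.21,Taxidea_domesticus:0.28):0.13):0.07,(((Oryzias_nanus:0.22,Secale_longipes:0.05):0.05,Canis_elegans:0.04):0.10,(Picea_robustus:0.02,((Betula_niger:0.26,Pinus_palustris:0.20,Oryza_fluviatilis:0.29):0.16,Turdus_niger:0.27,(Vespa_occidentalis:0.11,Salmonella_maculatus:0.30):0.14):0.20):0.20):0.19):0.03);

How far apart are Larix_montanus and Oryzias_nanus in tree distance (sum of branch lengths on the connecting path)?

1.58

The path runs Larix_montanus → … → MRCA → … → Oryzias_nanus; the MRCA is the root of the tree.
Branch lengths along that path: 0.12 + 0.14 + 0.22 + 0.30 + 0.21 + 0.03 + 0.19 + 0.10 + 0.05 + 0.22 = 1.58.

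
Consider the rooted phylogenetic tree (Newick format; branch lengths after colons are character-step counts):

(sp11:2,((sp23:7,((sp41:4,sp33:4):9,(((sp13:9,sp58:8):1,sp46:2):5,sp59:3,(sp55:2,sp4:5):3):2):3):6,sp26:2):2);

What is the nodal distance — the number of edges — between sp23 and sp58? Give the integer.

The MRCA of sp23 and sp58 is the node subtending (sp23,((sp41,sp33),(((sp13,sp58),sp46),sp59,(sp55,sp4)))).
From sp23 up to that node: 1 branch. From sp58 up to the same node: 5 branches. Total: 1 + 5 = 6.

6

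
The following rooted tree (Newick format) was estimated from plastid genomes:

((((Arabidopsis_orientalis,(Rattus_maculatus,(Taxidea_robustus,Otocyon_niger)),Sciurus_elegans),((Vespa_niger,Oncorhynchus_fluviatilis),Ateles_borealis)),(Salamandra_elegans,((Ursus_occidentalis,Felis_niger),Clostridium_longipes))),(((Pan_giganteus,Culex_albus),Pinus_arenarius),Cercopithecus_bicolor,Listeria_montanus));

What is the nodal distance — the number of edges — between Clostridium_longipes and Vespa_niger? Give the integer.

7

The MRCA of Clostridium_longipes and Vespa_niger is the node subtending (((Arabidopsis_orientalis,(Rattus_maculatus,(Taxidea_robustus,Otocyon_niger)),Sciurus_elegans),((Vespa_niger,Oncorhynchus_fluviatilis),Ateles_borealis)),(Salamandra_elegans,((Ursus_occidentalis,Felis_niger),Clostridium_longipes))).
From Clostridium_longipes up to that node: 3 branches. From Vespa_niger up to the same node: 4 branches. Total: 3 + 4 = 7.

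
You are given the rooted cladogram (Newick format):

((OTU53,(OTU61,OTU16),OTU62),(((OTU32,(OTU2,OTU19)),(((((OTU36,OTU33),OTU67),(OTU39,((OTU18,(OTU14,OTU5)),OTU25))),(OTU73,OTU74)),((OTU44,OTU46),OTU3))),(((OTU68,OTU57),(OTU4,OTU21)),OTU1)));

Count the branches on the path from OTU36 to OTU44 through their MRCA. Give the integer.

The MRCA of OTU36 and OTU44 is the node subtending (((((OTU36,OTU33),OTU67),(OTU39,((OTU18,(OTU14,OTU5)),OTU25))),(OTU73,OTU74)),((OTU44,OTU46),OTU3)).
From OTU36 up to that node: 5 branches. From OTU44 up to the same node: 3 branches. Total: 5 + 3 = 8.

8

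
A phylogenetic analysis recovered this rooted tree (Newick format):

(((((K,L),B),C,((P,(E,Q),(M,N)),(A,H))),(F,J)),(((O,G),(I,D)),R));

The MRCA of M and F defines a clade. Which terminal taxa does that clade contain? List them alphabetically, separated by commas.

Tracing M: it sits inside (M,N).
Tracing F: it sits inside (F,J).
The smallest clade enclosing both is ((((K,L),B),C,((P,(E,Q),(M,N)),(A,H))),(F,J)); the answer is its 13 terminal taxa in alphabetical order.

A, B, C, E, F, H, J, K, L, M, N, P, Q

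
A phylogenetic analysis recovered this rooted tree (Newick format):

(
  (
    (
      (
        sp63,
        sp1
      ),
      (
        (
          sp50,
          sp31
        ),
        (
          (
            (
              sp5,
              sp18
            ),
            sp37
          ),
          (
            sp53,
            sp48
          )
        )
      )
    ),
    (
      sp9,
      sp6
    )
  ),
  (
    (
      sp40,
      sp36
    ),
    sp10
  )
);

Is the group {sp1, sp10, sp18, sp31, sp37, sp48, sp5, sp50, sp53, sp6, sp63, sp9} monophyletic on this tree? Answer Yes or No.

No

The MRCA of the listed taxa is the root, so the smallest clade containing them is the whole tree.
That clade also contains sp36, sp40, which are not in the proposed group, so the group is not monophyletic.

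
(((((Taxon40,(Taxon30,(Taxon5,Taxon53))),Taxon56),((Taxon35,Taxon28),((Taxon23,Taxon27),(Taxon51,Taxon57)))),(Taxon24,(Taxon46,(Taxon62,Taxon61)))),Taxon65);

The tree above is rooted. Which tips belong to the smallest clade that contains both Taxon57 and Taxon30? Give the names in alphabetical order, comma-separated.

Taxon23, Taxon27, Taxon28, Taxon30, Taxon35, Taxon40, Taxon5, Taxon51, Taxon53, Taxon56, Taxon57

Tracing Taxon57: it sits inside (Taxon51,Taxon57).
Tracing Taxon30: it sits inside (Taxon30,(Taxon5,Taxon53)).
The smallest clade enclosing both is (((Taxon40,(Taxon30,(Taxon5,Taxon53))),Taxon56),((Taxon35,Taxon28),((Taxon23,Taxon27),(Taxon51,Taxon57)))); the answer is its 11 terminal taxa in alphabetical order.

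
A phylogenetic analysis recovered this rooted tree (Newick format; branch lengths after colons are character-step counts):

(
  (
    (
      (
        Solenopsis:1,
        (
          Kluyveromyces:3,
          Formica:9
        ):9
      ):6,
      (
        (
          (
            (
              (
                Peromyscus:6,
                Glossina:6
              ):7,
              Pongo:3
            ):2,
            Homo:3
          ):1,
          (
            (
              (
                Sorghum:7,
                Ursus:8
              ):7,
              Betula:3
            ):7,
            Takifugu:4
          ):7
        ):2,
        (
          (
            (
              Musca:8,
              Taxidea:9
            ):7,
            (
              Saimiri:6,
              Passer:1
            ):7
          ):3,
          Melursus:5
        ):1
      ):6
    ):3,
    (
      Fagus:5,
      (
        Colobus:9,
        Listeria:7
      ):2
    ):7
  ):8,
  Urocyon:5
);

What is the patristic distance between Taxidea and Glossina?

38

The path runs Taxidea → … → MRCA → … → Glossina; the MRCA is the node subtending (((((Peromyscus,Glossina),Pongo),Homo),(((Sorghum,Ursus),Betula),Takifugu)),(((Musca,Taxidea),(Saimiri,Passer)),Melursus)).
Branch lengths along that path: 9 + 7 + 3 + 1 + 2 + 1 + 2 + 7 + 6 = 38.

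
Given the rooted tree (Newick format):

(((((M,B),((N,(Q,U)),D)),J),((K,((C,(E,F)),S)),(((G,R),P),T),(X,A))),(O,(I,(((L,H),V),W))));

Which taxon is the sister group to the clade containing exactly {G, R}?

P

The clade containing exactly {G, R} attaches to the tree at the node subtending ((G,R),P).
The other lineage descending from that same node — the sister group — is the single tip P.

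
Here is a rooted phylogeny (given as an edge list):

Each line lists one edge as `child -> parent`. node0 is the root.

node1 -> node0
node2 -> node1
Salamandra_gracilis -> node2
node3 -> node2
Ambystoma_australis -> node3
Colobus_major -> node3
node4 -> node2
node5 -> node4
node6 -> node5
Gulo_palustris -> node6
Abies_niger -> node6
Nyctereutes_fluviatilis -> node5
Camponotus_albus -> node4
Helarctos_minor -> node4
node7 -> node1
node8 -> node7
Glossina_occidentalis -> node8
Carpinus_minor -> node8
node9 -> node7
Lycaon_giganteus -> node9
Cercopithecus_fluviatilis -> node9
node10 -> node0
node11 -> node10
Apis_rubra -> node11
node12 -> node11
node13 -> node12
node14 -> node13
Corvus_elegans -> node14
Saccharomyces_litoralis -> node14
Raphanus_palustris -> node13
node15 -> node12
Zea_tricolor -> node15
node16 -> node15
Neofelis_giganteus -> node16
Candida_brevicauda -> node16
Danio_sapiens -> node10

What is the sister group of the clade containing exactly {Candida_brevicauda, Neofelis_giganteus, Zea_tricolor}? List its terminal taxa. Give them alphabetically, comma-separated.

The clade containing exactly {Candida_brevicauda, Neofelis_giganteus, Zea_tricolor} attaches to the tree at the node subtending (((Corvus_elegans,Saccharomyces_litoralis),Raphanus_palustris),(Zea_tricolor,(Neofelis_giganteus,Candida_brevicauda))).
The other lineage descending from that same node — the sister group — is ((Corvus_elegans,Saccharomyces_litoralis),Raphanus_palustris); its 3 tips in alphabetical order are the answer.

Corvus_elegans, Raphanus_palustris, Saccharomyces_litoralis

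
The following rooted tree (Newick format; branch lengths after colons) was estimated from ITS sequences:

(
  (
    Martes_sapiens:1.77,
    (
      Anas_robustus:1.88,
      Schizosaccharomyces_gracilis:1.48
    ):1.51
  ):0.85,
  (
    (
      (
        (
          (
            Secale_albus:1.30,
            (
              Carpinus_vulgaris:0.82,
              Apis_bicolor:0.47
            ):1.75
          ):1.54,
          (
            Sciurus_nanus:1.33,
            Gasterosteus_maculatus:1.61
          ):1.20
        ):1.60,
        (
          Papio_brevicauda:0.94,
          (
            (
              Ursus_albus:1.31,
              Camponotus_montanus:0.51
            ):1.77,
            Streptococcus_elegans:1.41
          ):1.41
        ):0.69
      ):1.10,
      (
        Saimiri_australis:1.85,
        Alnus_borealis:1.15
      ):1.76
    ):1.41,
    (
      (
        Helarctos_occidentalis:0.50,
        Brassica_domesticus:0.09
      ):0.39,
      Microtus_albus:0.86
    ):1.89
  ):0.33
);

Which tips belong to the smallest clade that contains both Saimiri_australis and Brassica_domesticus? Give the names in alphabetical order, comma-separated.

Alnus_borealis, Apis_bicolor, Brassica_domesticus, Camponotus_montanus, Carpinus_vulgaris, Gasterosteus_maculatus, Helarctos_occidentalis, Microtus_albus, Papio_brevicauda, Saimiri_australis, Sciurus_nanus, Secale_albus, Streptococcus_elegans, Ursus_albus

Tracing Saimiri_australis: it sits inside (Saimiri_australis,Alnus_borealis).
Tracing Brassica_domesticus: it sits inside (Helarctos_occidentalis,Brassica_domesticus).
The smallest clade enclosing both is (((((Secale_albus,(Carpinus_vulgaris,Apis_bicolor)),(Sciurus_nanus,Gasterosteus_maculatus)),(Papio_brevicauda,((Ursus_albus,Camponotus_montanus),Streptococcus_elegans))),(Saimiri_australis,Alnus_borealis)),((Helarctos_occidentalis,Brassica_domesticus),Microtus_albus)); the answer is its 14 terminal taxa in alphabetical order.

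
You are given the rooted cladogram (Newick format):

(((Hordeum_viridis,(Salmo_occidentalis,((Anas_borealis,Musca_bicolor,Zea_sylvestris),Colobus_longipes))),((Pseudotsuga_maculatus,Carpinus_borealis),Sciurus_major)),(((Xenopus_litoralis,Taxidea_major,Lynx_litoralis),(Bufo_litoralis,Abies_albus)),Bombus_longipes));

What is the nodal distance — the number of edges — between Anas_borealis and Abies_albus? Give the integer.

The MRCA of Anas_borealis and Abies_albus is the root of the tree.
From Anas_borealis up to that node: 6 branches. From Abies_albus up to the same node: 4 branches. Total: 6 + 4 = 10.

10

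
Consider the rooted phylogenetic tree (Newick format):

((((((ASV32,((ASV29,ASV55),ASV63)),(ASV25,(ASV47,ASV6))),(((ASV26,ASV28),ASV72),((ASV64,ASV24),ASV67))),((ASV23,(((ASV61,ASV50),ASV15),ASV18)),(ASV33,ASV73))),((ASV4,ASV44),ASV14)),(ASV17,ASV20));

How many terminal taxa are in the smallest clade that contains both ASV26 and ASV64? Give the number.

The MRCA of ASV26 and ASV64 is the node subtending (((ASV26,ASV28),ASV72),((ASV64,ASV24),ASV67)).
That clade contains 6 terminal taxa: ASV24, ASV26, ASV28, ASV64, ASV67, ASV72.

6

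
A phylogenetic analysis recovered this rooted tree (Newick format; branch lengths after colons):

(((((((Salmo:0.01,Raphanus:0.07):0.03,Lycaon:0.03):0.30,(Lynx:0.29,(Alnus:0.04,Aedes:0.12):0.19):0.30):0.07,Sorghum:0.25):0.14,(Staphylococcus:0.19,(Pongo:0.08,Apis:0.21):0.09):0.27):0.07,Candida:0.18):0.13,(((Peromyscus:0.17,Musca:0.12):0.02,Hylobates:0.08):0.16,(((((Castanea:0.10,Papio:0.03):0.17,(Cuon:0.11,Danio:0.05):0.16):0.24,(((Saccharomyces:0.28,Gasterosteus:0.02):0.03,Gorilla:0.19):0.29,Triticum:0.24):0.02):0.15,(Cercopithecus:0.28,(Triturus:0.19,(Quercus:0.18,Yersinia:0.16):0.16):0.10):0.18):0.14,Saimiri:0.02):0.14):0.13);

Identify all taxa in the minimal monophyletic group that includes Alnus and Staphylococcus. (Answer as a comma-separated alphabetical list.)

Tracing Alnus: it sits inside (Alnus,Aedes).
Tracing Staphylococcus: it sits inside (Staphylococcus,(Pongo,Apis)).
The smallest clade enclosing both is (((((Salmo,Raphanus),Lycaon),(Lynx,(Alnus,Aedes))),Sorghum),(Staphylococcus,(Pongo,Apis))); the answer is its 10 terminal taxa in alphabetical order.

Aedes, Alnus, Apis, Lycaon, Lynx, Pongo, Raphanus, Salmo, Sorghum, Staphylococcus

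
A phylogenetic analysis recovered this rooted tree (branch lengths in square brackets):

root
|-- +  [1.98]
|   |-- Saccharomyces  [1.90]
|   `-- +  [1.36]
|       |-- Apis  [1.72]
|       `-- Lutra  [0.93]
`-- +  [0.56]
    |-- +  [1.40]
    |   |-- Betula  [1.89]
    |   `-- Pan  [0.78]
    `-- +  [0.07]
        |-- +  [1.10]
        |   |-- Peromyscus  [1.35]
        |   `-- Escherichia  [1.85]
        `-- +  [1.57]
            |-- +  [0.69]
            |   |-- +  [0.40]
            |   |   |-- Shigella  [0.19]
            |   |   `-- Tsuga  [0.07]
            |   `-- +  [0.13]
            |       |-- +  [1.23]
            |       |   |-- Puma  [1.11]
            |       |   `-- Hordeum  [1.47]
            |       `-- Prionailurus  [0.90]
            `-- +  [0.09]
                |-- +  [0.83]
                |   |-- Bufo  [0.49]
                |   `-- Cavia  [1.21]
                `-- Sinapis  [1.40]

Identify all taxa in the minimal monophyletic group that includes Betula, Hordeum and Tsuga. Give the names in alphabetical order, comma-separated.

Betula, Bufo, Cavia, Escherichia, Hordeum, Pan, Peromyscus, Prionailurus, Puma, Shigella, Sinapis, Tsuga

Tracing Betula: it sits inside (Betula,Pan).
Tracing Hordeum: it sits inside (Puma,Hordeum).
Tracing Tsuga: it sits inside (Shigella,Tsuga).
The smallest clade enclosing all 3 is ((Betula,Pan),((Peromyscus,Escherichia),(((Shigella,Tsuga),((Puma,Hordeum),Prionailurus)),((Bufo,Cavia),Sinapis)))); the answer is its 12 terminal taxa in alphabetical order.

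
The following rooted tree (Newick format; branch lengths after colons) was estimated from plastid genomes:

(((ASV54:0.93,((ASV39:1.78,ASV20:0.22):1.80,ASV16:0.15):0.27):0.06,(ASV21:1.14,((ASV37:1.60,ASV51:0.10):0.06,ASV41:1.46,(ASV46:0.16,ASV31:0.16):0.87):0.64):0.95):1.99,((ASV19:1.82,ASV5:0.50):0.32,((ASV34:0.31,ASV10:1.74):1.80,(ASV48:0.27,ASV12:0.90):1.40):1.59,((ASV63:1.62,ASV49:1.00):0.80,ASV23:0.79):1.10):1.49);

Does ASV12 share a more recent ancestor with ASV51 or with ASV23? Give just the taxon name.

ASV23

The MRCA of ASV12 and ASV23 subtends ((ASV19,ASV5),((ASV34,ASV10),(ASV48,ASV12)),((ASV63,ASV49),ASV23)) (9 taxa).
The MRCA of ASV12 and ASV51 is the root, subtending the entire tree (19 taxa).
The first is nested inside the second, so ASV12 shares a more recent common ancestor with ASV23.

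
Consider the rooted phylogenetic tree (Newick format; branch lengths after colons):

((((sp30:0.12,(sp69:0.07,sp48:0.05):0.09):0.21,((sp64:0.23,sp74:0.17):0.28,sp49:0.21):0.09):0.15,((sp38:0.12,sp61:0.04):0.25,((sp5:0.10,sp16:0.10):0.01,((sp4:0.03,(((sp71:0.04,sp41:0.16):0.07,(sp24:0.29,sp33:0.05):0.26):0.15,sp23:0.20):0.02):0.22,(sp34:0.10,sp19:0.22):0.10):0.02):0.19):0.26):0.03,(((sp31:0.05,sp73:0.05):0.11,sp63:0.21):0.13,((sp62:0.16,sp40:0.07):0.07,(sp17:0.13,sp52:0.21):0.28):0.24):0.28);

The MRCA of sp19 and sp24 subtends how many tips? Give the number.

The MRCA of sp19 and sp24 is the node subtending ((sp4,(((sp71,sp41),(sp24,sp33)),sp23)),(sp34,sp19)).
That clade contains 8 terminal taxa: sp19, sp23, sp24, sp33, sp34, sp4, sp41, sp71.

8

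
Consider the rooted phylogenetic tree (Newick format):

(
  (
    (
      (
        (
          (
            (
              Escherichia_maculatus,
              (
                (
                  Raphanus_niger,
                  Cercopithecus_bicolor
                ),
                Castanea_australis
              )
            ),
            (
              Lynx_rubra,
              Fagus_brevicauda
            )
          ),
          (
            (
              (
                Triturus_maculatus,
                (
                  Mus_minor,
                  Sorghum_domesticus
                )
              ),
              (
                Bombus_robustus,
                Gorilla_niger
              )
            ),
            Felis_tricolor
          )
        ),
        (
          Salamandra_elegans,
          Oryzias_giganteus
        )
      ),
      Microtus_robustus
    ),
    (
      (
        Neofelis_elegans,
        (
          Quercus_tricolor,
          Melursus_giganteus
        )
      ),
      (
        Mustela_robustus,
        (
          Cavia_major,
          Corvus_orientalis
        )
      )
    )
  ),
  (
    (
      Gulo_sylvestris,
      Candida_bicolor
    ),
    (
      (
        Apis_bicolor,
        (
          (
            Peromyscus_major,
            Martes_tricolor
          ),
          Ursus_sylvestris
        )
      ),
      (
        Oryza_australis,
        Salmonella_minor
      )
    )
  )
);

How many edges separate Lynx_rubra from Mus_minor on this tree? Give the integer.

The MRCA of Lynx_rubra and Mus_minor is the node subtending (((Escherichia_maculatus,((Raphanus_niger,Cercopithecus_bicolor),Castanea_australis)),(Lynx_rubra,Fagus_brevicauda)),(((Triturus_maculatus,(Mus_minor,Sorghum_domesticus)),(Bombus_robustus,Gorilla_niger)),Felis_tricolor)).
From Lynx_rubra up to that node: 3 branches. From Mus_minor up to the same node: 5 branches. Total: 3 + 5 = 8.

8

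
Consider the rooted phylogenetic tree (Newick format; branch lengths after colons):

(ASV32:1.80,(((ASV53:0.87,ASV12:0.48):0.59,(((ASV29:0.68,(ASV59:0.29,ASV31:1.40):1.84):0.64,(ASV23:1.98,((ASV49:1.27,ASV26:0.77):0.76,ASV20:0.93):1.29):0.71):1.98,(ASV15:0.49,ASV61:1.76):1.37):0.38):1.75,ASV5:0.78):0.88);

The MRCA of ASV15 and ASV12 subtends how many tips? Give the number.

11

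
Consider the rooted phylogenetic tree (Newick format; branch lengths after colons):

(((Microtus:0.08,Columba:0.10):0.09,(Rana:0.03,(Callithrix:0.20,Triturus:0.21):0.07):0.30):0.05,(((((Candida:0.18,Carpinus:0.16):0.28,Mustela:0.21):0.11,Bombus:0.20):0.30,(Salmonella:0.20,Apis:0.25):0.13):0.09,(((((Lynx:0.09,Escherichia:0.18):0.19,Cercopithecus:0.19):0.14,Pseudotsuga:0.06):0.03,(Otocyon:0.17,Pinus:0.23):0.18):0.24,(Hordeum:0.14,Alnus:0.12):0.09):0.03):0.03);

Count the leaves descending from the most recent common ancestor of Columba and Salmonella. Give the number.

The MRCA of Columba and Salmonella is the root, so the clade is the entire tree.
That clade contains 19 terminal taxa: Alnus, Apis, Bombus, Callithrix, Candida, Carpinus, Cercopithecus, Columba, Escherichia, Hordeum, Lynx, Microtus, Mustela, Otocyon, Pinus, Pseudotsuga, Rana, Salmonella, Triturus.

19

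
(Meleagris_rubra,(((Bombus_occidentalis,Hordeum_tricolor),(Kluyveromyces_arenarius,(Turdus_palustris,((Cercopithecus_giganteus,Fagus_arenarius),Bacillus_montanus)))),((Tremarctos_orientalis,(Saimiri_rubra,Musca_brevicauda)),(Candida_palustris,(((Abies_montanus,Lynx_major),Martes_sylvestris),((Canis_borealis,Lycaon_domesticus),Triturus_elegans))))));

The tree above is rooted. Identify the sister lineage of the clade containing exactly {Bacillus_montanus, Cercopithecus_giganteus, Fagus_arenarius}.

Turdus_palustris

The clade containing exactly {Bacillus_montanus, Cercopithecus_giganteus, Fagus_arenarius} attaches to the tree at the node subtending (Turdus_palustris,((Cercopithecus_giganteus,Fagus_arenarius),Bacillus_montanus)).
The other lineage descending from that same node — the sister group — is the single tip Turdus_palustris.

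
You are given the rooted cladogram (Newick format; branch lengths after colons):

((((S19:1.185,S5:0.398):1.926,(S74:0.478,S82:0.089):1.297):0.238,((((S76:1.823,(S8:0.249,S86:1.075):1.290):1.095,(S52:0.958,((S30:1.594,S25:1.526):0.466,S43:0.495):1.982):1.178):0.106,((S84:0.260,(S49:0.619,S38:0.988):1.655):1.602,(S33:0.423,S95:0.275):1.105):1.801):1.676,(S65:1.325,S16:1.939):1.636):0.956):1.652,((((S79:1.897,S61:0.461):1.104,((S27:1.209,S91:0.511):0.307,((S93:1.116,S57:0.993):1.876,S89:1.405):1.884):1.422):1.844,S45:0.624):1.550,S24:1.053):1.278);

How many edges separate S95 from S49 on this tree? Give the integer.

The MRCA of S95 and S49 is the node subtending ((S84,(S49,S38)),(S33,S95)).
From S95 up to that node: 2 branches. From S49 up to the same node: 3 branches. Total: 2 + 3 = 5.

5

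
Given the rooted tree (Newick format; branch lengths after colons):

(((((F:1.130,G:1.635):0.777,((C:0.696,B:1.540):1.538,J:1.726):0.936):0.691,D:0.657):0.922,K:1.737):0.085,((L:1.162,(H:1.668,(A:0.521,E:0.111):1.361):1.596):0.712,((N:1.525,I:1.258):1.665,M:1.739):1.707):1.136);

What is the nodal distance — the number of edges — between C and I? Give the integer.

The MRCA of C and I is the root of the tree.
From C up to that node: 6 branches. From I up to the same node: 4 branches. Total: 6 + 4 = 10.

10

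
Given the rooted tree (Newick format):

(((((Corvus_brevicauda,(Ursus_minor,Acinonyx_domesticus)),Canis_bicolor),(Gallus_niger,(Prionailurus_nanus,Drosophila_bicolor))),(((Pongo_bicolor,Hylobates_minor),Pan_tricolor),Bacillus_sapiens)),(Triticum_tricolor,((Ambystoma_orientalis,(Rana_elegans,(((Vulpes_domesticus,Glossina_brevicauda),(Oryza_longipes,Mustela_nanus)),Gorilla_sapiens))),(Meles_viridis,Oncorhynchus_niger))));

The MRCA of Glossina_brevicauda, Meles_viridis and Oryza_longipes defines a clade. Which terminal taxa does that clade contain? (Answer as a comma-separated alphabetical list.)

Tracing Glossina_brevicauda: it sits inside (Vulpes_domesticus,Glossina_brevicauda).
Tracing Meles_viridis: it sits inside (Meles_viridis,Oncorhynchus_niger).
Tracing Oryza_longipes: it sits inside (Oryza_longipes,Mustela_nanus).
The smallest clade enclosing all 3 is ((Ambystoma_orientalis,(Rana_elegans,(((Vulpes_domesticus,Glossina_brevicauda),(Oryza_longipes,Mustela_nanus)),Gorilla_sapiens))),(Meles_viridis,Oncorhynchus_niger)); the answer is its 9 terminal taxa in alphabetical order.

Ambystoma_orientalis, Glossina_brevicauda, Gorilla_sapiens, Meles_viridis, Mustela_nanus, Oncorhynchus_niger, Oryza_longipes, Rana_elegans, Vulpes_domesticus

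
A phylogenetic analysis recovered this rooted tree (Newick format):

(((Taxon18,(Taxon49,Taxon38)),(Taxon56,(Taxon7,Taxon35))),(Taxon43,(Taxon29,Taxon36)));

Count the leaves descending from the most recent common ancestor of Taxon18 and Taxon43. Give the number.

The MRCA of Taxon18 and Taxon43 is the root, so the clade is the entire tree.
That clade contains 9 terminal taxa: Taxon18, Taxon29, Taxon35, Taxon36, Taxon38, Taxon43, Taxon49, Taxon56, Taxon7.

9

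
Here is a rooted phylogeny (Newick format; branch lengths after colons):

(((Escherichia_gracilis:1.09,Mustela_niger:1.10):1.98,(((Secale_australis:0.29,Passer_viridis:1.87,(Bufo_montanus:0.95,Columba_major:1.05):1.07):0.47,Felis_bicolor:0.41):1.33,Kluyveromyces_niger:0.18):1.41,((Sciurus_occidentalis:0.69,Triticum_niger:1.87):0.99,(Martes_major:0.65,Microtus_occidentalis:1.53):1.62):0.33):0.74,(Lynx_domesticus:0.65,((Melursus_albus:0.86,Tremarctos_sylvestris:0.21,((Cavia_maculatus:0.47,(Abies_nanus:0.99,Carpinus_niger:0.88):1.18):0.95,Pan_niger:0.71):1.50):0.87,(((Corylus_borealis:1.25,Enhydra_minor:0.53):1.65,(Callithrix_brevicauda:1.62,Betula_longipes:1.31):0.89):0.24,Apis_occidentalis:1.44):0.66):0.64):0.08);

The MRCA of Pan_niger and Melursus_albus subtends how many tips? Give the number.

The MRCA of Pan_niger and Melursus_albus is the node subtending (Melursus_albus,Tremarctos_sylvestris,((Cavia_maculatus,(Abies_nanus,Carpinus_niger)),Pan_niger)).
That clade contains 6 terminal taxa: Abies_nanus, Carpinus_niger, Cavia_maculatus, Melursus_albus, Pan_niger, Tremarctos_sylvestris.

6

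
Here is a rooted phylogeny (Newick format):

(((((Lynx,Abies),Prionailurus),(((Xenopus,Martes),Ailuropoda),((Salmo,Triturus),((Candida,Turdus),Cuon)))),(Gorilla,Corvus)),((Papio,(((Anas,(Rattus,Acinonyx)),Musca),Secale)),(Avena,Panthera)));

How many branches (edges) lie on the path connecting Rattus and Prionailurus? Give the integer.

11

The MRCA of Rattus and Prionailurus is the root of the tree.
From Rattus up to that node: 7 branches. From Prionailurus up to the same node: 4 branches. Total: 7 + 4 = 11.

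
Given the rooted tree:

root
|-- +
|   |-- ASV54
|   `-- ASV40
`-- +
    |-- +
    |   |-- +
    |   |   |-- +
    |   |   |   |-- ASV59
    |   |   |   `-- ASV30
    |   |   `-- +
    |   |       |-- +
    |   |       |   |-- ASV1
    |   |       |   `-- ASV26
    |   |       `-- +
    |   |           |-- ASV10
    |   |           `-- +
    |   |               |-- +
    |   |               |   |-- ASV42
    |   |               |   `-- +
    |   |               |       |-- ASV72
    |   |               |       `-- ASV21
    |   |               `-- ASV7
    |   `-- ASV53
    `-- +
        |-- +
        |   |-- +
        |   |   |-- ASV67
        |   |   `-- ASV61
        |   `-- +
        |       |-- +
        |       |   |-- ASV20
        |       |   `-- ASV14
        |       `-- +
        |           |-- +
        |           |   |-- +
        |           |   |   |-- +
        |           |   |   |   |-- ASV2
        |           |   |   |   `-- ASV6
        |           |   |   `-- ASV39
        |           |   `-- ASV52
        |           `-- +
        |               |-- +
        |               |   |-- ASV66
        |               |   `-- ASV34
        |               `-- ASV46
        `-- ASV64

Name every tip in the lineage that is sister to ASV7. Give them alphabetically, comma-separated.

ASV21, ASV42, ASV72

ASV7 attaches to the tree at the node subtending ((ASV42,(ASV72,ASV21)),ASV7).
The other lineage descending from that same node — the sister group — is (ASV42,(ASV72,ASV21)); its 3 tips in alphabetical order are the answer.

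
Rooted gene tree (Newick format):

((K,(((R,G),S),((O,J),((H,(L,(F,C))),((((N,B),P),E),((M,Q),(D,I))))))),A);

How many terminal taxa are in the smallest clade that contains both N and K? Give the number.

The MRCA of N and K is the node subtending (K,(((R,G),S),((O,J),((H,(L,(F,C))),((((N,B),P),E),((M,Q),(D,I))))))).
That clade contains 18 terminal taxa: B, C, D, E, F, G, H, I, J, K, L, M, N, O, P, Q, R, S.

18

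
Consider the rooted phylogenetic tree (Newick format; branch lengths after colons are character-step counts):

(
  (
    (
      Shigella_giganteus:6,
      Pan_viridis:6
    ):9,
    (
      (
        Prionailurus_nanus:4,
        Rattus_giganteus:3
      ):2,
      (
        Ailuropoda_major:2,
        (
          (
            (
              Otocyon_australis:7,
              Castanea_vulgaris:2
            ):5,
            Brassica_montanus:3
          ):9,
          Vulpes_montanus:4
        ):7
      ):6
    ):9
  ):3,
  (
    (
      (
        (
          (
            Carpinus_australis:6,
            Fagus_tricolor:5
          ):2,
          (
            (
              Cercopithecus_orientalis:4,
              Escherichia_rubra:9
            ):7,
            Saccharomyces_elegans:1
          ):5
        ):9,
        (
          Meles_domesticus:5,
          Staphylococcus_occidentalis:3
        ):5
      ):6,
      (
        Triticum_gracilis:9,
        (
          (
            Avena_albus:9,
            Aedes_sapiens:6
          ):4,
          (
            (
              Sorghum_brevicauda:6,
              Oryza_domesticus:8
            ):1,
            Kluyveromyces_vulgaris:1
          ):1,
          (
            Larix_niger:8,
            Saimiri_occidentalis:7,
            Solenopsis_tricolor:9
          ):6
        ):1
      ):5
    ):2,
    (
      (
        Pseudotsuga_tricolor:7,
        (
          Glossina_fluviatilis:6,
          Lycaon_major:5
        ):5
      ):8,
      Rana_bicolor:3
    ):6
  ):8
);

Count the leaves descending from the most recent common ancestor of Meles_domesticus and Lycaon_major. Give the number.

The MRCA of Meles_domesticus and Lycaon_major is the node subtending (((((Carpinus_australis,Fagus_tricolor),((Cercopithecus_orientalis,Escherichia_rubra),Saccharomyces_elegans)),(Meles_domesticus,Staphylococcus_occidentalis)),(Triticum_gracilis,((Avena_albus,Aedes_sapiens),((Sorghum_brevicauda,Oryza_domesticus),Kluyveromyces_vulgaris),(Larix_niger,Saimiri_occidentalis,Solenopsis_tricolor)))),((Pseudotsuga_tricolor,(Glossina_fluviatilis,Lycaon_major)),Rana_bicolor)).
That clade contains 20 terminal taxa: Aedes_sapiens, Avena_albus, Carpinus_australis, Cercopithecus_orientalis, Escherichia_rubra, Fagus_tricolor, Glossina_fluviatilis, Kluyveromyces_vulgaris, Larix_niger, Lycaon_major, Meles_domesticus, Oryza_domesticus, Pseudotsuga_tricolor, Rana_bicolor, Saccharomyces_elegans, Saimiri_occidentalis, Solenopsis_tricolor, Sorghum_brevicauda, Staphylococcus_occidentalis, Triticum_gracilis.

20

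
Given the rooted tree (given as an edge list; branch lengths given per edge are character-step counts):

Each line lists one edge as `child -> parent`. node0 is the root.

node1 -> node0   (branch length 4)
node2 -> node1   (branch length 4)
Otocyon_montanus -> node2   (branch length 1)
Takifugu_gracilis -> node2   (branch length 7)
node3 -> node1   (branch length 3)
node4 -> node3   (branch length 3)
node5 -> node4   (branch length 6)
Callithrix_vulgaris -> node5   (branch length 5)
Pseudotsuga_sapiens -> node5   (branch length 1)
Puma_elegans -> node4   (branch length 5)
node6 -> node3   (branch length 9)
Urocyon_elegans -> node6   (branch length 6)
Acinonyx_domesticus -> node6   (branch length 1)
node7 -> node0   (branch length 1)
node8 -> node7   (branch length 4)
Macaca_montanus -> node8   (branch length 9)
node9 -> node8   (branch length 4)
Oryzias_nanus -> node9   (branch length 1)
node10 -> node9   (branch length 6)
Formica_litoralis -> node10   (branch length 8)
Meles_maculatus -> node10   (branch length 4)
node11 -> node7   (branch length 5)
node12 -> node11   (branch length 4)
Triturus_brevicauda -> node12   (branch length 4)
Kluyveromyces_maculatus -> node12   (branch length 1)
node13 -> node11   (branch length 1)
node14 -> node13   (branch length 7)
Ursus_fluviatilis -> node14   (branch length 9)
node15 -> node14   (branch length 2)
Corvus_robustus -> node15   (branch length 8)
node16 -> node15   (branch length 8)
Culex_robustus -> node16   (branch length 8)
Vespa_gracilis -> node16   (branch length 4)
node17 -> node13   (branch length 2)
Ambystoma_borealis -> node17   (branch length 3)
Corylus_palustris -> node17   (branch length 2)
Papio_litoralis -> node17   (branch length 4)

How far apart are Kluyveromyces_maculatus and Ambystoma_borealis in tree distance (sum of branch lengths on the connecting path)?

11

The path runs Kluyveromyces_maculatus → … → MRCA → … → Ambystoma_borealis; the MRCA is the node subtending ((Triturus_brevicauda,Kluyveromyces_maculatus),((Ursus_fluviatilis,(Corvus_robustus,(Culex_robustus,Vespa_gracilis))),(Ambystoma_borealis,Corylus_palustris,Papio_litoralis))).
Branch lengths along that path: 1 + 4 + 1 + 2 + 3 = 11.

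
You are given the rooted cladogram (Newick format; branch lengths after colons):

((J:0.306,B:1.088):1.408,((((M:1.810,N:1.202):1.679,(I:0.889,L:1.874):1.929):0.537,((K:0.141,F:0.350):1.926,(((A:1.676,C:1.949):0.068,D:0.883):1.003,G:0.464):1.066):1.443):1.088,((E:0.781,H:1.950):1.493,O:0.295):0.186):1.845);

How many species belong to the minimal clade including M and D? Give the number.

10

The MRCA of M and D is the node subtending (((M,N),(I,L)),((K,F),(((A,C),D),G))).
That clade contains 10 terminal taxa: A, C, D, F, G, I, K, L, M, N.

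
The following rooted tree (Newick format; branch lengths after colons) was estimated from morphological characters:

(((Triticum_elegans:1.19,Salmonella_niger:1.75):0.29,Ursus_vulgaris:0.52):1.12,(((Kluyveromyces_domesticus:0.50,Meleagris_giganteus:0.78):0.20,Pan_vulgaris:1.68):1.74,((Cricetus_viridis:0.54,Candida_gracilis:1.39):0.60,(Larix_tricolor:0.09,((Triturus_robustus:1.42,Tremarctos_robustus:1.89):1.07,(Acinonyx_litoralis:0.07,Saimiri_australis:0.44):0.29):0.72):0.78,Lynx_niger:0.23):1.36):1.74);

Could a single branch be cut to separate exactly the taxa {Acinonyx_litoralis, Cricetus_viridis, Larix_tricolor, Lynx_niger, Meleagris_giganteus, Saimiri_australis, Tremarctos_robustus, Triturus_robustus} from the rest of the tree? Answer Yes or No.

No

The MRCA of the listed taxa subtends (((Kluyveromyces_domesticus,Meleagris_giganteus),Pan_vulgaris),((Cricetus_viridis,Candida_gracilis),(Larix_tricolor,((Triturus_robustus,Tremarctos_robustus),(Acinonyx_litoralis,Saimiri_australis))),Lynx_niger)).
That clade also contains Candida_gracilis, Kluyveromyces_domesticus, Pan_vulgaris, which are not in the proposed group, so the group is not monophyletic.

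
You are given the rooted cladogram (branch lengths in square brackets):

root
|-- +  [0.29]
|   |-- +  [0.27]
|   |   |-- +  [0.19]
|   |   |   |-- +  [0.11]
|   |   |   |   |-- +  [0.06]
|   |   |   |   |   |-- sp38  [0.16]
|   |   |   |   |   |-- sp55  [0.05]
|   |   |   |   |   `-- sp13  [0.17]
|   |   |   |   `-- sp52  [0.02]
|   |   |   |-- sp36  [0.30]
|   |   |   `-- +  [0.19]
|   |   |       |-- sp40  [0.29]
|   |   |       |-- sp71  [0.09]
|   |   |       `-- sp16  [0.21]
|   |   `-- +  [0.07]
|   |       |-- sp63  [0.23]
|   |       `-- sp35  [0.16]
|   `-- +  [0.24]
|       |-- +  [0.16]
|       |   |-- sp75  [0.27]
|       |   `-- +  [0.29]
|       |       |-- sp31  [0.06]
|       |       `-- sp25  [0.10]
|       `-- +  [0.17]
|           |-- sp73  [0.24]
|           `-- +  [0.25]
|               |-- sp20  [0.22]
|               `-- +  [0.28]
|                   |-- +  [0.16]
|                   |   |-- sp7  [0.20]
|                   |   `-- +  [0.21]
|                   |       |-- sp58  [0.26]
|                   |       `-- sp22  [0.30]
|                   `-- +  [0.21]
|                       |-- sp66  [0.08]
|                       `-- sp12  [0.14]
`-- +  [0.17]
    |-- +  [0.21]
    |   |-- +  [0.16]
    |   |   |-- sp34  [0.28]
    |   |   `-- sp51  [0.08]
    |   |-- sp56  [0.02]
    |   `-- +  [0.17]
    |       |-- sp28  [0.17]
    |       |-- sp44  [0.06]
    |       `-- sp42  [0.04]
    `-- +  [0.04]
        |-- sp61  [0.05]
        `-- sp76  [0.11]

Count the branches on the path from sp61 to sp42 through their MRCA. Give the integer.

The MRCA of sp61 and sp42 is the node subtending (((sp34,sp51),sp56,(sp28,sp44,sp42)),(sp61,sp76)).
From sp61 up to that node: 2 branches. From sp42 up to the same node: 3 branches. Total: 2 + 3 = 5.

5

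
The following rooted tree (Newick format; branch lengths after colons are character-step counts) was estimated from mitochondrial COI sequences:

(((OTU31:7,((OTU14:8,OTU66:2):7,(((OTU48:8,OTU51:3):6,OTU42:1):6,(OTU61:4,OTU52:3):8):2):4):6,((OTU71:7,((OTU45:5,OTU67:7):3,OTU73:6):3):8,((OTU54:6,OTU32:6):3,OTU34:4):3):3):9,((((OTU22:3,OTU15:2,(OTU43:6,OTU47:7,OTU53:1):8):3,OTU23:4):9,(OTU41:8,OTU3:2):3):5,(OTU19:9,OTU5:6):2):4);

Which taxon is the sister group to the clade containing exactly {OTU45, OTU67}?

OTU73

The clade containing exactly {OTU45, OTU67} attaches to the tree at the node subtending ((OTU45,OTU67),OTU73).
The other lineage descending from that same node — the sister group — is the single tip OTU73.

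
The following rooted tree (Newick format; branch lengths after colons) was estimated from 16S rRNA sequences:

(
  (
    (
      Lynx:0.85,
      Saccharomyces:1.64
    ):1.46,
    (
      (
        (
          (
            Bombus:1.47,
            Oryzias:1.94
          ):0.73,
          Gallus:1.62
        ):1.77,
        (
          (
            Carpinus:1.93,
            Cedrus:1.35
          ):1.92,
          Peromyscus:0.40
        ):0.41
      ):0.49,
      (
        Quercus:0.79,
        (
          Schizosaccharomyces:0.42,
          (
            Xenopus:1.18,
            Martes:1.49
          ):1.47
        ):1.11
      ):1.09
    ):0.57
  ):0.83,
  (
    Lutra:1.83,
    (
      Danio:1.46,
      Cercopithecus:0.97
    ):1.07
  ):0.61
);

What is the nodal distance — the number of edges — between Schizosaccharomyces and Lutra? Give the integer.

7

The MRCA of Schizosaccharomyces and Lutra is the root of the tree.
From Schizosaccharomyces up to that node: 5 branches. From Lutra up to the same node: 2 branches. Total: 5 + 2 = 7.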